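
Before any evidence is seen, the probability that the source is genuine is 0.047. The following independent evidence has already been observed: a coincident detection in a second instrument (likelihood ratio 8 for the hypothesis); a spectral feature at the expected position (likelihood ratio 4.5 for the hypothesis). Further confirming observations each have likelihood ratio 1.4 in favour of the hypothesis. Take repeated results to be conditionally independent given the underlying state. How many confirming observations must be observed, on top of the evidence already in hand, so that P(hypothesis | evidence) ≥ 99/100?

12

Prior odds = 0.047/0.953 = 47/953.
Combined Bayes factor of the evidence already in hand = 8 × 4.5 = 36.
Odds after that evidence = (47/953) × 36 = 1692/953.
Target odds = 0.99/0.01 = 99.
Need 1.4ⁿ ≥ 99 ÷ (1692/953) = 10483/188.
1.4¹¹ ≈40.4957 falls short of 10483/188 but 1.4¹² ≈56.6939 reaches it, so n = 12.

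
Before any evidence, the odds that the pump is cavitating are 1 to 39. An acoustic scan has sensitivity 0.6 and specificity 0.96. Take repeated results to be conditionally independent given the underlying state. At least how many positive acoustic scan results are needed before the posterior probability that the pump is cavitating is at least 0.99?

4

Prior odds = 1/39.
False-positive rate = 1 − 0.96 = 0.04; likelihood ratio of a positive = 0.6/0.04 = 15.
Target odds: 0.99 ÷ 0.01 = 99.
Require 15ⁿ ≥ 99 ÷ (1/39) = 3861.
15³ = 3375 falls short of 3861 but 15⁴ = 50625 reaches it, so n = 4.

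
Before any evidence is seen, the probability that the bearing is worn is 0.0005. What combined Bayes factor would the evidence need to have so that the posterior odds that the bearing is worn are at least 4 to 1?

7996

Prior odds = 0.0005/0.9995 = 1/1999.
Target odds = 4.
Required Bayes factor = 4 ÷ (1/1999) = 7996.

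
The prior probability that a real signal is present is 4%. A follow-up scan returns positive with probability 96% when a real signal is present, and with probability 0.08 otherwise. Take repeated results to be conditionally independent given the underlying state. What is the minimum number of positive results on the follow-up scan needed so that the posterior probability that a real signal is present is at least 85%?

Prior odds: 0.04 ÷ 0.96 = 1/24.
Likelihood ratio of a positive result = 0.96/0.08 = 12.
Target posterior odds = 0.85/0.15 = 17/3.
Need (1/24) × 12ⁿ ≥ 17/3, i.e. 12ⁿ ≥ 136.
12¹ = 12 falls short of 136 but 12² = 144 reaches it, so n = 2.

2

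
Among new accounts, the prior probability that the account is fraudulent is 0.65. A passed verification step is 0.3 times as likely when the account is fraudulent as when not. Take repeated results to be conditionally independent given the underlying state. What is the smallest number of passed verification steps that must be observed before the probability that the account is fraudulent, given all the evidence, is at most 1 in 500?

6

Prior odds = 0.65/0.35 = 13/7.
Likelihood ratio per passed verification step = 0.3.
Target posterior odds = 0.002/0.998 = 1/499.
Need (13/7) × 0.3ⁿ ≤ 1/499, i.e. 0.3ⁿ ≤ 7/6487.
0.3⁵ = 243/100000 is still above 7/6487 but 0.3⁶ = 729/1000000 is at or below it, so n = 6.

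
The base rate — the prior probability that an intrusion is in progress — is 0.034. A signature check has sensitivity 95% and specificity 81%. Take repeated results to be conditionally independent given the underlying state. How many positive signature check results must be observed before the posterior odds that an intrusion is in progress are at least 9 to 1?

Prior odds = 0.034/0.966 = 17/483.
False-positive rate = 1 − 0.81 = 0.19; likelihood ratio of a positive = 0.95/0.19 = 5.
Target odds = 9.
Need (17/483) × 5ⁿ ≥ 9, i.e. 5ⁿ ≥ 4347/17.
5³ = 125 falls short of 4347/17 but 5⁴ = 625 reaches it, so n = 4.

4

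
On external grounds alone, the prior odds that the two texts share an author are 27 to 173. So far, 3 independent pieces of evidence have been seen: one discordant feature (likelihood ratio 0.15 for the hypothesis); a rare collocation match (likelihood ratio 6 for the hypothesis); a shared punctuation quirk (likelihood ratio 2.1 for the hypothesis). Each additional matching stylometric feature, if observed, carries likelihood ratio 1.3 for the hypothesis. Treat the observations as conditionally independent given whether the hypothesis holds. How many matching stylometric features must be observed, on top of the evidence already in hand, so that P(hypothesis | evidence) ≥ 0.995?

Prior odds = 27/173.
Combined Bayes factor of the evidence already in hand = 0.15 × 6 × 2.1 = 1.89.
Odds after that evidence = (27/173) × 1.89 = 5103/17300.
Target odds = 0.995/0.005 = 199.
Need 1.3ⁿ ≥ 199 ÷ (5103/17300) = 3442700/5103.
1.3²⁴ ≈542.801 falls short of 3442700/5103 but 1.3²⁵ ≈705.641 reaches it, so n = 25.

25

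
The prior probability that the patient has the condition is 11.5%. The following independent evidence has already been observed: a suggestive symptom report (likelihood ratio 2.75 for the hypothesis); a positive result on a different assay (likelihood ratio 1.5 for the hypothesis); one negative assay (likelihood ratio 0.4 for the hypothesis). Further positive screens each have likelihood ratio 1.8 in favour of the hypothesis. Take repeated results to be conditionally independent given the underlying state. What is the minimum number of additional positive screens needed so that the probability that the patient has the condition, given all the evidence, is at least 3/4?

Prior odds = 0.115/0.885 = 23/177.
Combined Bayes factor of the evidence already in hand = 2.75 × 1.5 × 0.4 = 1.65.
Odds after that evidence = (23/177) × 1.65 = 253/1180.
Target odds = 0.75/0.25 = 3.
Need 1.8ⁿ ≥ 3 ÷ (253/1180) = 3540/253.
1.8⁴ = 10.4976 falls short of 3540/253 but 1.8⁵ = 18.89568 reaches it, so n = 5.

5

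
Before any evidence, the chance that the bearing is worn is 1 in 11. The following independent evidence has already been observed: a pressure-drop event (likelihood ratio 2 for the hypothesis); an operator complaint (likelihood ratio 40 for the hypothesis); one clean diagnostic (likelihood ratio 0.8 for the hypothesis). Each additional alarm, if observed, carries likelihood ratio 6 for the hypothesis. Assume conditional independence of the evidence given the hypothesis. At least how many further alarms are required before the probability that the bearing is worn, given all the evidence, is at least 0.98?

Prior odds = (1/11)/(10/11) = 0.1.
Combined Bayes factor of the evidence already in hand = 2 × 40 × 0.8 = 64.
Odds after that evidence = 0.1 × 64 = 6.4.
Target odds = 0.98/0.02 = 49.
Need 6ⁿ ≥ 49 ÷ 6.4 = 7.65625.
6¹ = 6 falls short of 7.65625 but 6² = 36 reaches it, so n = 2.

2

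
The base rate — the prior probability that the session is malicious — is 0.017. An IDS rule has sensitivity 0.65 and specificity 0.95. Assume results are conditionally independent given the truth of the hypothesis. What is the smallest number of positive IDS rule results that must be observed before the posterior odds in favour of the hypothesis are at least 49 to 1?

4

Prior odds: 0.017 ÷ 0.983 = 17/983.
False-positive rate = 1 − 0.95 = 0.05; likelihood ratio of a positive = 0.65/0.05 = 13.
Target odds = 49.
Need (17/983) × 13ⁿ ≥ 49, i.e. 13ⁿ ≥ 48167/17.
13³ = 2197 falls short of 48167/17 but 13⁴ = 28561 reaches it, so n = 4.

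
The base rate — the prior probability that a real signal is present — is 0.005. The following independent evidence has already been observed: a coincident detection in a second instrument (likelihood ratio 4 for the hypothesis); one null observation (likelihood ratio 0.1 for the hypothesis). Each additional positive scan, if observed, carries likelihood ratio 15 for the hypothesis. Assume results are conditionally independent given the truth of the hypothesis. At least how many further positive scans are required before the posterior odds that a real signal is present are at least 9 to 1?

Prior odds = 0.005/0.995 = 1/199.
Combined Bayes factor of the evidence already in hand = 4 × 0.1 = 0.4.
Odds after that evidence = (1/199) × 0.4 = 2/995.
Target odds = 9.
Need 15ⁿ ≥ 9 ÷ (2/995) = 4477.5.
15³ = 3375 falls short of 4477.5 but 15⁴ = 50625 reaches it, so n = 4.

4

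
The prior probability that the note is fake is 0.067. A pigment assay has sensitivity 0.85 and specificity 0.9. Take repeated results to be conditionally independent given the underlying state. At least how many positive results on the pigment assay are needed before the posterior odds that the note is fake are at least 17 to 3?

Prior odds = 0.067/0.933 = 67/933.
False-positive rate = 1 − 0.9 = 0.1; likelihood ratio of a positive = 0.85/0.1 = 8.5.
Target odds = 17/3.
Require 8.5ⁿ ≥ 17/3 ÷ (67/933) = 5287/67.
8.5² = 72.25 falls short of 5287/67 but 8.5³ = 614.125 reaches it, so n = 3.

3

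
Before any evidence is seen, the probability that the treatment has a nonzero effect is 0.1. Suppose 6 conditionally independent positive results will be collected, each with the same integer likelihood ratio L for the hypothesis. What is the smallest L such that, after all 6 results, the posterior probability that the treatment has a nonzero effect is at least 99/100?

Prior odds = 0.1/0.9 = 1/9.
Target odds = 0.99/0.01 = 99.
Need L⁶ ≥ 99 ÷ (1/9) = 891.
3⁶ = 729 < 891 ≤ 4096 = 4⁶, so L = 4.

4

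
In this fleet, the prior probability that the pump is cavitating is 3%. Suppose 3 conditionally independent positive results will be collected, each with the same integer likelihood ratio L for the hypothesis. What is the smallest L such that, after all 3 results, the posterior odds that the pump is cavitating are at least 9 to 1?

Prior odds = 0.03/0.97 = 3/97.
Target odds = 9.
Need L³ ≥ 9 ÷ (3/97) = 291.
6³ = 216 < 291 ≤ 343 = 7³, so L = 7.

7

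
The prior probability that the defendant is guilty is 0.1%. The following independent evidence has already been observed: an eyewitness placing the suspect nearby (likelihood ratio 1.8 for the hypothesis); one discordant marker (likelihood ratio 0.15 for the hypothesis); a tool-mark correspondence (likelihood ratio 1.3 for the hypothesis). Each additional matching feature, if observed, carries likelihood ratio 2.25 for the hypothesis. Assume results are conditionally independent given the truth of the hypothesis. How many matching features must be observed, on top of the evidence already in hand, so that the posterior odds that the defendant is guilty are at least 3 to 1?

Prior odds = 0.001/0.999 = 1/999.
Combined Bayes factor of the evidence already in hand = 1.8 × 0.15 × 1.3 = 0.351.
Odds after that evidence = (1/999) × 0.351 = 13/37000.
Target odds = 3.
Need 2.25ⁿ ≥ 3 ÷ (13/37000) = 111000/13.
2.25¹¹ ≈7481.83 falls short of 111000/13 but 2.25¹² ≈16834.1 reaches it, so n = 12.

12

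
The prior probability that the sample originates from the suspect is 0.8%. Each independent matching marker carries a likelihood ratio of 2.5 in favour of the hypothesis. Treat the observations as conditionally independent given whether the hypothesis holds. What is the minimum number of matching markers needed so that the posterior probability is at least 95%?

Prior odds = 0.008/0.992 = 1/124.
Likelihood ratio per matching marker = 2.5.
Target odds: 0.95 ÷ 0.05 = 19.
Require 2.5ⁿ ≥ 19 ÷ (1/124) = 2356.
2.5⁸ = 390625/256 falls short of 2356 but 2.5⁹ = 1953125/512 reaches it, so n = 9.

9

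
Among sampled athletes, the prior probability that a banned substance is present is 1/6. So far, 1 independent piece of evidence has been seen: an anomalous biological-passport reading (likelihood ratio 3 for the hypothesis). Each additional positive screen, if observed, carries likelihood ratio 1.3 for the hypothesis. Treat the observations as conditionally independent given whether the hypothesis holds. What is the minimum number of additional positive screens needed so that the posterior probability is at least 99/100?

20

Prior odds = (1/6)/(5/6) = 0.2.
Bayes factor of the evidence already in hand = 3.
Odds after that evidence = 0.2 × 3 = 0.6.
Target odds = 0.99/0.01 = 99.
Need 1.3ⁿ ≥ 99 ÷ 0.6 = 165.
1.3¹⁹ ≈146.192 falls short of 165 but 1.3²⁰ ≈190.05 reaches it, so n = 20.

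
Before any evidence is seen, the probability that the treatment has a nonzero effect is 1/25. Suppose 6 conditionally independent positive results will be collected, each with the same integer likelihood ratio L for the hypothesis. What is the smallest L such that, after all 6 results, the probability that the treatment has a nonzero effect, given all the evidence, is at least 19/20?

3

Prior odds = 0.04/0.96 = 1/24.
Target odds = 0.95/0.05 = 19.
Need L⁶ ≥ 19 ÷ (1/24) = 456.
2⁶ = 64 < 456 ≤ 729 = 3⁶, so L = 3.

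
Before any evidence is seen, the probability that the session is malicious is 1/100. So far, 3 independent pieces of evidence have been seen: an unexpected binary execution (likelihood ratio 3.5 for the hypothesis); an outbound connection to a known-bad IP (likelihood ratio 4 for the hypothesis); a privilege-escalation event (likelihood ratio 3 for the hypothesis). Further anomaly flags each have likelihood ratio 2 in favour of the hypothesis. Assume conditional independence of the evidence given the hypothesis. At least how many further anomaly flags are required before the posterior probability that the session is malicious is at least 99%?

8

Prior odds = 0.01/0.99 = 1/99.
Combined Bayes factor of the evidence already in hand = 3.5 × 4 × 3 = 42.
Odds after that evidence = (1/99) × 42 = 14/33.
Target odds = 0.99/0.01 = 99.
Need 2ⁿ ≥ 99 ÷ (14/33) = 3267/14.
2⁷ = 128 falls short of 3267/14 but 2⁸ = 256 reaches it, so n = 8.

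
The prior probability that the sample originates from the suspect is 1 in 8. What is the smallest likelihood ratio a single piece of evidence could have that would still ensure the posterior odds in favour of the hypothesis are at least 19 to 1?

Prior odds = 0.125/0.875 = 1/7.
Target odds = 19.
Required Bayes factor = 19 ÷ (1/7) = 133.

133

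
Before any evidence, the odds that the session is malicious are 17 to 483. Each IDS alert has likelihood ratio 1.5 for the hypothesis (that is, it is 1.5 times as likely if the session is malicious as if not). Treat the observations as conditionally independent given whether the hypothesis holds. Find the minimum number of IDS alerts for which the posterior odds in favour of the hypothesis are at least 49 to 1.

Prior odds = 17/483.
Likelihood ratio per IDS alert = 1.5.
Target odds = 49.
Require 1.5ⁿ ≥ 49 ÷ (17/483) = 23667/17.
1.5¹⁷ = 129140163/131072 falls short of 23667/17 but 1.5¹⁸ = 387420489/262144 reaches it, so n = 18.

18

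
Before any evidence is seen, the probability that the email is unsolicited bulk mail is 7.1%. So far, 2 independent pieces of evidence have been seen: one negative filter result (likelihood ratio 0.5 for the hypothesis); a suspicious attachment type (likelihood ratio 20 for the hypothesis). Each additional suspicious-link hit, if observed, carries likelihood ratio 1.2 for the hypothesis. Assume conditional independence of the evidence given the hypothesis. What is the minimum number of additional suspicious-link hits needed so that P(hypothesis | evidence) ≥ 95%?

Prior odds = 0.071/0.929 = 71/929.
Combined Bayes factor of the evidence already in hand = 0.5 × 20 = 10.
Odds after that evidence = (71/929) × 10 = 710/929.
Target odds = 0.95/0.05 = 19.
Need 1.2ⁿ ≥ 19 ÷ (710/929) = 17651/710.
1.2¹⁷ ≈22.1861 falls short of 17651/710 but 1.2¹⁸ ≈26.6233 reaches it, so n = 18.

18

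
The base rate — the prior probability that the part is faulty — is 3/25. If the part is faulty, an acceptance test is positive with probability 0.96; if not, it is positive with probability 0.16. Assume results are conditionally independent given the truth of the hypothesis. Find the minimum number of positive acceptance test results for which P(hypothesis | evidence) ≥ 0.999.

Prior odds = 0.12/0.88 = 3/22.
Likelihood ratio of a positive = 0.96/0.16 = 6.
Target posterior odds = 0.999/0.001 = 999.
Require 6ⁿ ≥ 999 ÷ (3/22) = 7326.
6⁴ = 1296 falls short of 7326 but 6⁵ = 7776 reaches it, so n = 5.

5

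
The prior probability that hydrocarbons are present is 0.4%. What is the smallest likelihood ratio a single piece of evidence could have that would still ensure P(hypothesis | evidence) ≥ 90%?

2241

Prior odds = 0.004/0.996 = 1/249.
Target odds = 0.9/0.1 = 9.
Required Bayes factor = 9 ÷ (1/249) = 2241.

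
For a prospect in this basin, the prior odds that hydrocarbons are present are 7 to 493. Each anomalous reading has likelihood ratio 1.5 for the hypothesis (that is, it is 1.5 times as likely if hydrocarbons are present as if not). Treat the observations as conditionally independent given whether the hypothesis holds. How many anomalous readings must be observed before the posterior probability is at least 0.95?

18

Prior odds = 7/493.
Likelihood ratio per anomalous reading = 1.5.
Target posterior odds = 0.95/0.05 = 19.
Need (7/493) × 1.5ⁿ ≥ 19, i.e. 1.5ⁿ ≥ 9367/7.
1.5¹⁷ = 129140163/131072 falls short of 9367/7 but 1.5¹⁸ = 387420489/262144 reaches it, so n = 18.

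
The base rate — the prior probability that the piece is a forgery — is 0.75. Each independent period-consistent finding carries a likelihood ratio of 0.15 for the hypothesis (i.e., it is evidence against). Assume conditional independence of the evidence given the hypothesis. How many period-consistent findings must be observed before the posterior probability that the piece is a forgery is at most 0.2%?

Prior odds = 0.75/0.25 = 3.
Likelihood ratio per period-consistent finding = 0.15.
Target posterior odds = 0.002/0.998 = 1/499.
Need 3 × 0.15ⁿ ≤ 1/499, i.e. 0.15ⁿ ≤ 1/1497.
0.15³ = 0.003375 is still above 1/1497 but 0.15⁴ = 81/160000 is at or below it, so n = 4.

4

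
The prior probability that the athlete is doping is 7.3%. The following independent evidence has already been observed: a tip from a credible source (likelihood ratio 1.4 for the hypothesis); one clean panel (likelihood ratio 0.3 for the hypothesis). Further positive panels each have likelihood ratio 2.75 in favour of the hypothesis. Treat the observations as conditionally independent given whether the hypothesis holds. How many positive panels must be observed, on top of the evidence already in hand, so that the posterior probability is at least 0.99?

Prior odds = 0.073/0.927 = 73/927.
Combined Bayes factor of the evidence already in hand = 1.4 × 0.3 = 0.42.
Odds after that evidence = (73/927) × 0.42 = 511/15450.
Target odds = 0.99/0.01 = 99.
Need 2.75ⁿ ≥ 99 ÷ (511/15450) = 1529550/511.
2.75⁷ = 19487171/16384 falls short of 1529550/511 but 2.75⁸ = 214358881/65536 reaches it, so n = 8.

8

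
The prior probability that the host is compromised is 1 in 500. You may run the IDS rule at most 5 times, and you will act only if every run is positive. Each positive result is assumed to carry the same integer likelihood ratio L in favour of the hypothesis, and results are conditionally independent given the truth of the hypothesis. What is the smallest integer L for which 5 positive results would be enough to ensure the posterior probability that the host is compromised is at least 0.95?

7

Prior odds = 0.002/0.998 = 1/499.
Target odds = 0.95/0.05 = 19.
Need L⁵ ≥ 19 ÷ (1/499) = 9481.
6⁵ = 7776 < 9481 ≤ 16807 = 7⁵, so L = 7.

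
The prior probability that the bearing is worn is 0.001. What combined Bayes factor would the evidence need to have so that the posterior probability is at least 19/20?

Prior odds = 0.001/0.999 = 1/999.
Target odds = 0.95/0.05 = 19.
Required Bayes factor = 19 ÷ (1/999) = 18981.

18981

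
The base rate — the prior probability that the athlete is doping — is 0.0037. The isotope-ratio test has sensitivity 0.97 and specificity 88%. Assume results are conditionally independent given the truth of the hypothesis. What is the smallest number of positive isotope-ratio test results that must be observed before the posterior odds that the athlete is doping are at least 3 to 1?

4

Prior odds: 0.0037 ÷ 0.9963 = 37/9963.
False-positive rate = 1 − 0.88 = 0.12; likelihood ratio of a positive = 0.97/0.12 = 97/12.
Target odds = 3.
Need (37/9963) × (97/12)ⁿ ≥ 3, i.e. (97/12)ⁿ ≥ 29889/37.
(97/12)³ = 912673/1728 falls short of 29889/37 but (97/12)⁴ = 88529281/20736 reaches it, so n = 4.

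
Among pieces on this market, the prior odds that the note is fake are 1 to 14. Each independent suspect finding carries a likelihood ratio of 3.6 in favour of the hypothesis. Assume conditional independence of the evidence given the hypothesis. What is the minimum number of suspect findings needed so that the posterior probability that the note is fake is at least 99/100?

6

Prior odds = 1/14.
Likelihood ratio per suspect finding = 3.6.
Target odds: 0.99 ÷ 0.01 = 99.
Need (1/14) × 3.6ⁿ ≥ 99, i.e. 3.6ⁿ ≥ 1386.
3.6⁵ = 604.66176 falls short of 1386 but 3.6⁶ = 34012224/15625 reaches it, so n = 6.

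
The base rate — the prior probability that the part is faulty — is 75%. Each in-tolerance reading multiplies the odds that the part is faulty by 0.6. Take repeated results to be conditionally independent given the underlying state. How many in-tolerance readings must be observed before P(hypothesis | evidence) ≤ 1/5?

Prior odds = 0.75/0.25 = 3.
Likelihood ratio per in-tolerance reading = 0.6.
Target odds: 0.2 ÷ 0.8 = 0.25.
Require 0.6ⁿ ≤ 0.25 ÷ 3 = 1/12.
0.6⁴ = 0.1296 is still above 1/12 but 0.6⁵ = 0.07776 is at or below it, so n = 5.

5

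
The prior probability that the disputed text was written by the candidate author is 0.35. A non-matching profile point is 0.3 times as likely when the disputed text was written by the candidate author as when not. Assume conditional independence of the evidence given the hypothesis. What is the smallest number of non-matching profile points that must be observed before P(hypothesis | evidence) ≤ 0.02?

3

Prior odds = 0.35/0.65 = 7/13.
Likelihood ratio per non-matching profile point = 0.3.
Target odds: 0.02 ÷ 0.98 = 1/49.
Require 0.3ⁿ ≤ 1/49 ÷ (7/13) = 13/343.
0.3² = 0.09 is still above 13/343 but 0.3³ = 0.027 is at or below it, so n = 3.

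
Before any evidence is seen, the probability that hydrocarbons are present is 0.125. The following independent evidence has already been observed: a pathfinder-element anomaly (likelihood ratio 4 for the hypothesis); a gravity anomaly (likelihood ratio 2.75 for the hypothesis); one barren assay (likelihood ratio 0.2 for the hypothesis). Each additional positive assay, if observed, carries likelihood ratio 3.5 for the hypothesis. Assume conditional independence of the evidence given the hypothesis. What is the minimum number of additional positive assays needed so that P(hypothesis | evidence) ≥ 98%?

5

Prior odds = 0.125/0.875 = 1/7.
Combined Bayes factor of the evidence already in hand = 4 × 2.75 × 0.2 = 2.2.
Odds after that evidence = (1/7) × 2.2 = 11/35.
Target odds = 0.98/0.02 = 49.
Need 3.5ⁿ ≥ 49 ÷ (11/35) = 1715/11.
3.5⁴ = 150.0625 falls short of 1715/11 but 3.5⁵ = 525.21875 reaches it, so n = 5.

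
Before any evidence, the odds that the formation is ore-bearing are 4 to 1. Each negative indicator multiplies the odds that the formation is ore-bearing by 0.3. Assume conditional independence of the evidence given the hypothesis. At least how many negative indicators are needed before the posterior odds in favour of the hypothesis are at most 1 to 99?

Prior odds = 4.
Likelihood ratio per negative indicator = 0.3.
Target odds = 1/99.
Require 0.3ⁿ ≤ 1/99 ÷ 4 = 1/396.
0.3⁴ = 0.0081 is still above 1/396 but 0.3⁵ = 243/100000 is at or below it, so n = 5.

5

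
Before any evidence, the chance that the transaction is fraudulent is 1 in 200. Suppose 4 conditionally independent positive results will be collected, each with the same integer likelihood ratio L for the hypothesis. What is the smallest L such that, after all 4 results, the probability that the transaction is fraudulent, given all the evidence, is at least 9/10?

Prior odds = 0.005/0.995 = 1/199.
Target odds = 0.9/0.1 = 9.
Need L⁴ ≥ 9 ÷ (1/199) = 1791.
6⁴ = 1296 < 1791 ≤ 2401 = 7⁴, so L = 7.

7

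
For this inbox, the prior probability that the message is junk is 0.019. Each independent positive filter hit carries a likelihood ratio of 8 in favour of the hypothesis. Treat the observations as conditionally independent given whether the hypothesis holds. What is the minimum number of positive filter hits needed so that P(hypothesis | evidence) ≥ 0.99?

5

Prior odds: 0.019 ÷ 0.981 = 19/981.
Likelihood ratio per positive filter hit = 8.
Target posterior odds = 0.99/0.01 = 99.
Need (19/981) × 8ⁿ ≥ 99, i.e. 8ⁿ ≥ 97119/19.
8⁴ = 4096 falls short of 97119/19 but 8⁵ = 32768 reaches it, so n = 5.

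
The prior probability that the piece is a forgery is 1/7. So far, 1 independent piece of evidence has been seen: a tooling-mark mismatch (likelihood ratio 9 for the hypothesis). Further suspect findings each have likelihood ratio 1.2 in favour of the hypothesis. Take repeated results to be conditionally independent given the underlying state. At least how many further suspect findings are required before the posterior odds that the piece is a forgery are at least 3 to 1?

Prior odds = (1/7)/(6/7) = 1/6.
Bayes factor of the evidence already in hand = 9.
Odds after that evidence = (1/6) × 9 = 1.5.
Target odds = 3.
Need 1.2ⁿ ≥ 3 ÷ 1.5 = 2.
1.2³ = 1.728 falls short of 2 but 1.2⁴ = 2.0736 reaches it, so n = 4.

4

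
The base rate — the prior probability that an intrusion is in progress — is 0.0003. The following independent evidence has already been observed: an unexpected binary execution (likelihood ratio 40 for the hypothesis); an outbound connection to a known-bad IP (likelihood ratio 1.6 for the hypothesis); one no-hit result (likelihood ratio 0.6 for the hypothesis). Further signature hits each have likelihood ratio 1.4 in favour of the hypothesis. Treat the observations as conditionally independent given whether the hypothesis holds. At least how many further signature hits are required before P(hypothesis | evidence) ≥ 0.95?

23

Prior odds = 0.0003/0.9997 = 3/9997.
Combined Bayes factor of the evidence already in hand = 40 × 1.6 × 0.6 = 38.4.
Odds after that evidence = (3/9997) × 38.4 = 576/49985.
Target odds = 0.95/0.05 = 19.
Need 1.4ⁿ ≥ 19 ÷ (576/49985) = 949715/576.
1.4²² ≈1639.9 falls short of 949715/576 but 1.4²³ ≈2295.86 reaches it, so n = 23.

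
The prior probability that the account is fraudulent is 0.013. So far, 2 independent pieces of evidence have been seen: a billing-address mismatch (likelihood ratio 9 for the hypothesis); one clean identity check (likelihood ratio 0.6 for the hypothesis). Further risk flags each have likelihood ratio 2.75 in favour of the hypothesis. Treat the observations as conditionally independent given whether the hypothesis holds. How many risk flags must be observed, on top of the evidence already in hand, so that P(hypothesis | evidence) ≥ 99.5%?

Prior odds = 0.013/0.987 = 13/987.
Combined Bayes factor of the evidence already in hand = 9 × 0.6 = 5.4.
Odds after that evidence = (13/987) × 5.4 = 117/1645.
Target odds = 0.995/0.005 = 199.
Need 2.75ⁿ ≥ 199 ÷ (117/1645) = 327355/117.
2.75⁷ = 19487171/16384 falls short of 327355/117 but 2.75⁸ = 214358881/65536 reaches it, so n = 8.

8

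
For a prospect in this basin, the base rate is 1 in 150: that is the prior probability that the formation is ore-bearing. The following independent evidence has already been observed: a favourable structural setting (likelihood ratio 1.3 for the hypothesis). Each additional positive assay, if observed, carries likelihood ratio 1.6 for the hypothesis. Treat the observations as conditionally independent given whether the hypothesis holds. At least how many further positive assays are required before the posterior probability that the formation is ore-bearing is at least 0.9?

15

Prior odds = (1/150)/(149/150) = 1/149.
Bayes factor of the evidence already in hand = 1.3.
Odds after that evidence = (1/149) × 1.3 = 13/1490.
Target odds = 0.9/0.1 = 9.
Need 1.6ⁿ ≥ 9 ÷ (13/1490) = 13410/13.
1.6¹⁴ ≈720.576 falls short of 13410/13 but 1.6¹⁵ ≈1152.92 reaches it, so n = 15.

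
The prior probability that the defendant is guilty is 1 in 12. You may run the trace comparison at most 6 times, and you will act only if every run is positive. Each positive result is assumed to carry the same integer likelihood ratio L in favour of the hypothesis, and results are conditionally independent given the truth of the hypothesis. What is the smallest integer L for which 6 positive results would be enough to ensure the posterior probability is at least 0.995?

4

Prior odds = (1/12)/(11/12) = 1/11.
Target odds = 0.995/0.005 = 199.
Need L⁶ ≥ 199 ÷ (1/11) = 2189.
3⁶ = 729 < 2189 ≤ 4096 = 4⁶, so L = 4.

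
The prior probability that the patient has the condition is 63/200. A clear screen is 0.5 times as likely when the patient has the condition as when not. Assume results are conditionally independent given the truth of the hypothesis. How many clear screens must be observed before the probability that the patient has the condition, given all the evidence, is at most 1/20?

4

Prior odds = 0.315/0.685 = 63/137.
Likelihood ratio per clear screen = 0.5.
Target odds: 0.05 ÷ 0.95 = 1/19.
Need (63/137) × 0.5ⁿ ≤ 1/19, i.e. 0.5ⁿ ≤ 137/1197.
0.5³ = 0.125 is still above 137/1197 but 0.5⁴ = 0.0625 is at or below it, so n = 4.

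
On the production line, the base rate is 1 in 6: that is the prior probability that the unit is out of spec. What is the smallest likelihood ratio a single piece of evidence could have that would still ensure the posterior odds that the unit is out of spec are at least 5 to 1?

25

Prior odds = (1/6)/(5/6) = 0.2.
Target odds = 5.
Required Bayes factor = 5 ÷ 0.2 = 25.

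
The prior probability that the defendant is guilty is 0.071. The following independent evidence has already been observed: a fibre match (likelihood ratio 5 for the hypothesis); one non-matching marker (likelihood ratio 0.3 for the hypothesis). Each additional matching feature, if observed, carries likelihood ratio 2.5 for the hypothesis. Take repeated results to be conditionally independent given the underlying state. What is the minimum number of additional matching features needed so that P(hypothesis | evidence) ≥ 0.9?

Prior odds = 0.071/0.929 = 71/929.
Combined Bayes factor of the evidence already in hand = 5 × 0.3 = 1.5.
Odds after that evidence = (71/929) × 1.5 = 213/1858.
Target odds = 0.9/0.1 = 9.
Need 2.5ⁿ ≥ 9 ÷ (213/1858) = 5574/71.
2.5⁴ = 39.0625 falls short of 5574/71 but 2.5⁵ = 97.65625 reaches it, so n = 5.

5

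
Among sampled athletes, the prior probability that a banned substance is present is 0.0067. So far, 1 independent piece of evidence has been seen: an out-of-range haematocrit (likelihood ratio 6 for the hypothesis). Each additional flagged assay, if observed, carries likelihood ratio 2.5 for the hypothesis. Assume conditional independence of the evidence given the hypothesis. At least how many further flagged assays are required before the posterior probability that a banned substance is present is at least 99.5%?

Prior odds = 0.0067/0.9933 = 67/9933.
Bayes factor of the evidence already in hand = 6.
Odds after that evidence = (67/9933) × 6 = 134/3311.
Target odds = 0.995/0.005 = 199.
Need 2.5ⁿ ≥ 199 ÷ (134/3311) = 658889/134.
2.5⁹ = 1953125/512 falls short of 658889/134 but 2.5¹⁰ = 9765625/1024 reaches it, so n = 10.

10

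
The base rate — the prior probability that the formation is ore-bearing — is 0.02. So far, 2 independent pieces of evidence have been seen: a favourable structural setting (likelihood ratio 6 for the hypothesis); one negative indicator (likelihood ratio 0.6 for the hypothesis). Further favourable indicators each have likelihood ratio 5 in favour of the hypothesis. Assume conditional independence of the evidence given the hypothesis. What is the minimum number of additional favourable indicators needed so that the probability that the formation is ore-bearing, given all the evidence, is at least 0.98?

5

Prior odds = 0.02/0.98 = 1/49.
Combined Bayes factor of the evidence already in hand = 6 × 0.6 = 3.6.
Odds after that evidence = (1/49) × 3.6 = 18/245.
Target odds = 0.98/0.02 = 49.
Need 5ⁿ ≥ 49 ÷ (18/245) = 12005/18.
5⁴ = 625 falls short of 12005/18 but 5⁵ = 3125 reaches it, so n = 5.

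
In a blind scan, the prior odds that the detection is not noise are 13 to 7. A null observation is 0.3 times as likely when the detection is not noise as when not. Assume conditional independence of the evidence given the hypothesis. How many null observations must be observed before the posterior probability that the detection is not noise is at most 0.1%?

7

Prior odds = 13/7.
Likelihood ratio per null observation = 0.3.
Target odds: 0.001 ÷ 0.999 = 1/999.
Require 0.3ⁿ ≤ 1/999 ÷ (13/7) = 7/12987.
0.3⁶ = 729/1000000 is still above 7/12987 but 0.3⁷ = 2187/10000000 is at or below it, so n = 7.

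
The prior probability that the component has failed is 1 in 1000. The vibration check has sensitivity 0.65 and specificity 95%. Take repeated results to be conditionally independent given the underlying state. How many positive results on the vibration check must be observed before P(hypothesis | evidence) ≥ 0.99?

Prior odds = 0.001/0.999 = 1/999.
False-positive rate = 1 − 0.95 = 0.05; likelihood ratio of a positive = 0.65/0.05 = 13.
Target odds: 0.99 ÷ 0.01 = 99.
Require 13ⁿ ≥ 99 ÷ (1/999) = 98901.
13⁴ = 28561 falls short of 98901 but 13⁵ = 371293 reaches it, so n = 5.

5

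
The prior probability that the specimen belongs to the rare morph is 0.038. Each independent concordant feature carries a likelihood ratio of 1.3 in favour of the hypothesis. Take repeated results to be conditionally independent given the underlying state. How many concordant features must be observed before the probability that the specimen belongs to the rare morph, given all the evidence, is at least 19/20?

Prior odds = 0.038/0.962 = 19/481.
Likelihood ratio per concordant feature = 1.3.
Target posterior odds = 0.95/0.05 = 19.
Need (19/481) × 1.3ⁿ ≥ 19, i.e. 1.3ⁿ ≥ 481.
1.3²³ ≈417.539 falls short of 481 but 1.3²⁴ ≈542.801 reaches it, so n = 24.

24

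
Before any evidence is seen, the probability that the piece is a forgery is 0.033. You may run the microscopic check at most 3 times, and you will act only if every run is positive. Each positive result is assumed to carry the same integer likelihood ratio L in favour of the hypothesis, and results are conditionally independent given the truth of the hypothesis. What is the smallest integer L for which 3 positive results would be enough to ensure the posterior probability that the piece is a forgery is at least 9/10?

7

Prior odds = 0.033/0.967 = 33/967.
Target odds = 0.9/0.1 = 9.
Need L³ ≥ 9 ÷ (33/967) = 2901/11.
6³ = 216 < 2901/11 ≤ 343 = 7³, so L = 7.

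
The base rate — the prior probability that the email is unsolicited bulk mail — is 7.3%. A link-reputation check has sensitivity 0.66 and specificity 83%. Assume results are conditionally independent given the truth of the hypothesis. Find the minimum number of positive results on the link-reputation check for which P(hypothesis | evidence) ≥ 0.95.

5

Prior odds = 0.073/0.927 = 73/927.
False-positive rate = 1 − 0.83 = 0.17; likelihood ratio of a positive = 0.66/0.17 = 66/17.
Target posterior odds = 0.95/0.05 = 19.
Need (73/927) × (66/17)ⁿ ≥ 19, i.e. (66/17)ⁿ ≥ 17613/73.
(66/17)⁴ = 18974736/83521 falls short of 17613/73 but (66/17)⁵ ≈882.013 reaches it, so n = 5.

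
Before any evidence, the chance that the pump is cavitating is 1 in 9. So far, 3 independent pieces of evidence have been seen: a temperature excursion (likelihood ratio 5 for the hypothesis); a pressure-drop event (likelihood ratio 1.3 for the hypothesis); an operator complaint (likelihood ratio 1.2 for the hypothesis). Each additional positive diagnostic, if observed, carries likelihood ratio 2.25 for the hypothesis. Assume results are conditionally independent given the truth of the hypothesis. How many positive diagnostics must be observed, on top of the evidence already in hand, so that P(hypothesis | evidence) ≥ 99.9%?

9

Prior odds = (1/9)/(8/9) = 0.125.
Combined Bayes factor of the evidence already in hand = 5 × 1.3 × 1.2 = 7.8.
Odds after that evidence = 0.125 × 7.8 = 0.975.
Target odds = 0.999/0.001 = 999.
Need 2.25ⁿ ≥ 999 ÷ 0.975 = 13320/13.
2.25⁸ = 43046721/65536 falls short of 13320/13 but 2.25⁹ = 387420489/262144 reaches it, so n = 9.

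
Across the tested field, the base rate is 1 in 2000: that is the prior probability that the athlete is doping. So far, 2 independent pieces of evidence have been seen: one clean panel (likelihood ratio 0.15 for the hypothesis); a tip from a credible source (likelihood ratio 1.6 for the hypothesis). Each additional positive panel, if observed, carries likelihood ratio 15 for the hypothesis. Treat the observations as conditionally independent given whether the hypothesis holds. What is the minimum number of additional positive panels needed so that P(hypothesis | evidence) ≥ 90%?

5

Prior odds = 0.0005/0.9995 = 1/1999.
Combined Bayes factor of the evidence already in hand = 0.15 × 1.6 = 0.24.
Odds after that evidence = (1/1999) × 0.24 = 6/49975.
Target odds = 0.9/0.1 = 9.
Need 15ⁿ ≥ 9 ÷ (6/49975) = 74962.5.
15⁴ = 50625 falls short of 74962.5 but 15⁵ = 759375 reaches it, so n = 5.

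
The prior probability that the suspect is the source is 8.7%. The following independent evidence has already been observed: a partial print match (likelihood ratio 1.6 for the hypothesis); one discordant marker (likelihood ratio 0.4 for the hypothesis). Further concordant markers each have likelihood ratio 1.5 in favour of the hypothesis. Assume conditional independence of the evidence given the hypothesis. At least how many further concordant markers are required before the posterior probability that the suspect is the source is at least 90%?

Prior odds = 0.087/0.913 = 87/913.
Combined Bayes factor of the evidence already in hand = 1.6 × 0.4 = 0.64.
Odds after that evidence = (87/913) × 0.64 = 1392/22825.
Target odds = 0.9/0.1 = 9.
Need 1.5ⁿ ≥ 9 ÷ (1392/22825) = 68475/464.
1.5¹² = 531441/4096 falls short of 68475/464 but 1.5¹³ = 1594323/8192 reaches it, so n = 13.

13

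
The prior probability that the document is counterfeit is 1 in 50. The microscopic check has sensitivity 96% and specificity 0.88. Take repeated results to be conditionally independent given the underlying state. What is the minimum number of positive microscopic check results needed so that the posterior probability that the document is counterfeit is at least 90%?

Prior odds: 0.02 ÷ 0.98 = 1/49.
False-positive rate = 1 − 0.88 = 0.12; likelihood ratio of a positive = 0.96/0.12 = 8.
Target posterior odds = 0.9/0.1 = 9.
Need (1/49) × 8ⁿ ≥ 9, i.e. 8ⁿ ≥ 441.
8² = 64 falls short of 441 but 8³ = 512 reaches it, so n = 3.

3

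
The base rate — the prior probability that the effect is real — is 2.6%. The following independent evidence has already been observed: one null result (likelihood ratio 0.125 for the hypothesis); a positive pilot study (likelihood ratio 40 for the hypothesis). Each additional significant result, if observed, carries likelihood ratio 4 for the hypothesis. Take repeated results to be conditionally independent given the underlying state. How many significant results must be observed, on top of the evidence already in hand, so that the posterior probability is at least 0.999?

7

Prior odds = 0.026/0.974 = 13/487.
Combined Bayes factor of the evidence already in hand = 0.125 × 40 = 5.
Odds after that evidence = (13/487) × 5 = 65/487.
Target odds = 0.999/0.001 = 999.
Need 4ⁿ ≥ 999 ÷ (65/487) = 486513/65.
4⁶ = 4096 falls short of 486513/65 but 4⁷ = 16384 reaches it, so n = 7.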